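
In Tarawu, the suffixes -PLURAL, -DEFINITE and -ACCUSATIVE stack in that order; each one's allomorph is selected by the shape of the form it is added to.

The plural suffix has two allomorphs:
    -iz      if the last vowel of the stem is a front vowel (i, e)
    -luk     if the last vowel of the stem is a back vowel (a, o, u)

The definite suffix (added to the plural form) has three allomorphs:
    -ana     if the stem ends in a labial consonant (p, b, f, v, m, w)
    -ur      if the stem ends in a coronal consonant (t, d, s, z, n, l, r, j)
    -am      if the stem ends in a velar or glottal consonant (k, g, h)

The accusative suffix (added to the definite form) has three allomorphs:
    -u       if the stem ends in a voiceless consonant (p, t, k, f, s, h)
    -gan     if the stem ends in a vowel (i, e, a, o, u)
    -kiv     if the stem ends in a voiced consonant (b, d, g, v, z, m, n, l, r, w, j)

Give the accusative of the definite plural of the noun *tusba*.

tusbalukamkiv

*tusba*: last vowel = /a/, a back vowel → -luk → *tusbaluk*.
Since the final consonant of the plural form *tusbaluk* is /k/ (velar/glottal), it takes -am, giving *tusbalukam*.
Since the final sound of the definite form *tusbalukam* is /m/ (a voiced consonant), it takes -kiv, giving *tusbalukamkiv*.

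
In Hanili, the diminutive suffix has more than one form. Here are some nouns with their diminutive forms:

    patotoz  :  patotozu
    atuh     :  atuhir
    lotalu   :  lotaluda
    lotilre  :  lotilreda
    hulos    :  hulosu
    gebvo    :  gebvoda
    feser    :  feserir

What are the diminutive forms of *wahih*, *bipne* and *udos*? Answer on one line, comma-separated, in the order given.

wahihir, bipneda, udosu

The pattern is sibilance of the final sound: -u when the stem ends in a sibilant (*patotoz*, *hulos*); -ir when the stem ends in a non-sibilant consonant (*atuh*, *feser*); -da when the stem ends in a vowel (*lotalu*, *lotilre*, *gebvo*).
*wahih* — final sound /h/ (a non-sibilant consonant) → -ir → *wahihir*.
*bipne* — final sound /e/ (a vowel) → -da → *bipneda*.
*udos*: final sound = /s/, a sibilant → -u → *udosu*.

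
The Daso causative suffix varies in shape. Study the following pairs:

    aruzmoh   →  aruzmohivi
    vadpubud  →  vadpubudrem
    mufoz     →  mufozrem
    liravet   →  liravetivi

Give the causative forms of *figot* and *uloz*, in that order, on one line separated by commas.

The alternation tracks the final consonant of the stem — -ivi when the stem ends in a voiceless consonant (*aruzmoh*, *liravet*); -rem when the stem ends in a voiced consonant (*vadpubud*, *mufoz*).
Since the final consonant of *figot* is /t/ (voiceless), it takes -ivi, giving *figotivi*.
*uloz* — final consonant /z/ (voiced) → -rem → *ulozrem*.

figotivi, ulozrem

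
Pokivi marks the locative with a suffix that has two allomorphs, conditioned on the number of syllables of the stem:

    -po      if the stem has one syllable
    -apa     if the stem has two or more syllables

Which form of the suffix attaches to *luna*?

-apa

With 2 syllables, *luna* takes -apa.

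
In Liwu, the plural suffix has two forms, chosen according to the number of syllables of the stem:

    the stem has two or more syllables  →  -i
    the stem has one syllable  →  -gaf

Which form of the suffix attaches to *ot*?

*ot* (one syllable) → -gaf.

-gaf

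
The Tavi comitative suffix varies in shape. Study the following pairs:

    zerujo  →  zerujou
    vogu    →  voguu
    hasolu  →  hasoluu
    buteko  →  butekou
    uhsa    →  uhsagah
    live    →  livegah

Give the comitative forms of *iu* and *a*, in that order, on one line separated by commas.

The alternation tracks the last vowel of the stem — -u when the last vowel of the stem is a rounded vowel (*zerujo*, *vogu*, *hasolu*, *buteko*); -gah when the last vowel of the stem is an unrounded vowel (*uhsa*, *live*).
*iu*: last vowel = /u/, a rounded vowel → -u → *iuu*.
The last vowel of *a* is /a/, which is an unrounded vowel, so the suffix is -gah, giving *agah*.

iuu, agah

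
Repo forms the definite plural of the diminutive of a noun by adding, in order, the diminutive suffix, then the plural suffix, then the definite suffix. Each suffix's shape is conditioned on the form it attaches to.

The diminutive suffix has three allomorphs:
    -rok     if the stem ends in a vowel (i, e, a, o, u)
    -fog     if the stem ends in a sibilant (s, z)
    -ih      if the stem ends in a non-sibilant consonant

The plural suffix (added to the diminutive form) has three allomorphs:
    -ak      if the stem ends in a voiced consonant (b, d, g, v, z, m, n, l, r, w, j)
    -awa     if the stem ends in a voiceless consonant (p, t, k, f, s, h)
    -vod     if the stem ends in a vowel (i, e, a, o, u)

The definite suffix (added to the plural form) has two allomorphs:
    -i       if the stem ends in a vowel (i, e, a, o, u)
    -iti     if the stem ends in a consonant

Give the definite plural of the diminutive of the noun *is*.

Since the final sound of *is* is /s/ (a sibilant), it takes -fog, giving *isfog*.
The diminutive form *isfog*: final sound = /g/, a voiced consonant → -ak → *isfogak*.
The plural form *isfogak*: final sound = /k/, a consonant → -iti → *isfogakiti*.

isfogakiti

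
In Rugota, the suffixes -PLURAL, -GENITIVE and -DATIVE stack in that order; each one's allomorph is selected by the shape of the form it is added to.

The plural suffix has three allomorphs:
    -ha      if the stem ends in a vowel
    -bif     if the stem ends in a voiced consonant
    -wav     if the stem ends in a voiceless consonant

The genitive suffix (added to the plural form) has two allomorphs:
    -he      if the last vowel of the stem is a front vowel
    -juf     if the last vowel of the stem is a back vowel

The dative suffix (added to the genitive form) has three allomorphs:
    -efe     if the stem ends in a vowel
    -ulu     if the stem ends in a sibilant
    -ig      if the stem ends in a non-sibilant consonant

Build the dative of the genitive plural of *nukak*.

nukakwavjufig

*nukak*: final sound = /k/, a voiceless consonant → -wav → *nukakwav*.
The plural form *nukakwav* — last vowel /a/ (a back vowel) → -juf → *nukakwavjuf*.
Since the final sound of the genitive form *nukakwavjuf* is /f/ (a non-sibilant consonant), it takes -ig, giving *nukakwavjufig*.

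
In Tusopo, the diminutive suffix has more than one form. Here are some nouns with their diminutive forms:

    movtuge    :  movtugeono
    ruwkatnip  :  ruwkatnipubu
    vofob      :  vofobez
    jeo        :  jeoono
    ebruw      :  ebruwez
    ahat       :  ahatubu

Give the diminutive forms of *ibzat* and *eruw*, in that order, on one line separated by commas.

ibzatubu, eruwez

The alternation tracks the final sound of the stem — -ubu when the stem ends in a voiceless consonant (*ruwkatnip*, *ahat*); -ez when the stem ends in a voiced consonant (*vofob*, *ebruw*); -ono when the stem ends in a vowel (*movtuge*, *jeo*).
*ibzat*: final sound = /t/, a voiceless consonant → -ubu → *ibzatubu*.
Since the final sound of *eruw* is /w/ (a voiced consonant), it takes -ez, giving *eruwez*.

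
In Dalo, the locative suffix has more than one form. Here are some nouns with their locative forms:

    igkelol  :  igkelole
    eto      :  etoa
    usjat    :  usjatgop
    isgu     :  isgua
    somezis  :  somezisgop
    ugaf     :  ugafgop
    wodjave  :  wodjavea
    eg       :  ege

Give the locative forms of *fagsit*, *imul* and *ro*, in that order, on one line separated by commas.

The suffix is conditioned by the final sound: -gop when the stem ends in a voiceless consonant (*usjat*, *somezis*, *ugaf*); -e when the stem ends in a voiced consonant (*igkelol*, *eg*); -a when the stem ends in a vowel (*eto*, *isgu*, *wodjave*).
*fagsit*: final sound = /t/, a voiceless consonant → -gop → *fagsitgop*.
The final sound of *imul* is /l/, which is a voiced consonant, so the suffix is -e, giving *imule*.
Since the final sound of *ro* is /o/ (a vowel), it takes -a, giving *roa*.

fagsitgop, imule, roa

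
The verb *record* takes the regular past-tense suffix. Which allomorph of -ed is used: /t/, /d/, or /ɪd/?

/ɪd/

The stem *record* ends in /t/ or /d/.
The -ed suffix is realized as /ɪd/ after /t, d/; as /t/ after other voiceless consonants; and as /d/ after other voiced sounds.
So -ed on *record* is pronounced /ɪd/.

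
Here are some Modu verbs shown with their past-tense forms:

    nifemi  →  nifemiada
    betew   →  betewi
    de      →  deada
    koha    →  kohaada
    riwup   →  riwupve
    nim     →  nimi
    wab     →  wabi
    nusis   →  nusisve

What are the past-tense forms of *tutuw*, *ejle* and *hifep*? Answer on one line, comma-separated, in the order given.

The pattern is voicing of the final sound: -ve when the stem ends in a voiceless consonant (*riwup*, *nusis*); -i when the stem ends in a voiced consonant (*betew*, *nim*, *wab*); -ada when the stem ends in a vowel (*nifemi*, *de*, *koha*).
*tutuw*: final sound = /w/, a voiced consonant → -i → *tutuwi*.
Since the final sound of *ejle* is /e/ (a vowel), it takes -ada, giving *ejleada*.
Since the final sound of *hifep* is /p/ (a voiceless consonant), it takes -ve, giving *hifepve*.

tutuwi, ejleada, hifepve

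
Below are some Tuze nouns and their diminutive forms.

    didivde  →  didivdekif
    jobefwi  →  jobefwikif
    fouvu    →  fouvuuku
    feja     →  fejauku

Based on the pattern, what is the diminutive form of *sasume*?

Looking at the last vowel of each stem: -kif when the last vowel of the stem is a front vowel (*didivde*, *jobefwi*); -uku when the last vowel of the stem is a back vowel (*fouvu*, *feja*).
The last vowel of *sasume* is /e/, which is a front vowel, so the suffix is -kif, giving *sasumekif*.

sasumekif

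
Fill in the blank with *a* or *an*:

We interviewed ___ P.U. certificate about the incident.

a

The indefinite article is chosen by the initial *sound* of the following word, not its spelling.
The initialism *P.U.* is read letter by letter; the first letter, P, is pronounced /piː/, which begins with a consonant sound.
So the article is *a*: We interviewed a P.U. certificate about the incident.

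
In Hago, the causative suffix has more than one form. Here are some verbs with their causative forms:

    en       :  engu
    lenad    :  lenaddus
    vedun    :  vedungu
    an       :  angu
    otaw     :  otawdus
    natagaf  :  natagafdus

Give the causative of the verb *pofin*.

pofingu

The pattern is nasality of the final consonant: -gu when the stem ends in a nasal (*en*, *vedun*, *an*); -dus when the stem ends in a non-nasal consonant (*lenad*, *otaw*, *natagaf*).
Since the final consonant of *pofin* is /n/ (a nasal), it takes -gu, giving *pofingu*.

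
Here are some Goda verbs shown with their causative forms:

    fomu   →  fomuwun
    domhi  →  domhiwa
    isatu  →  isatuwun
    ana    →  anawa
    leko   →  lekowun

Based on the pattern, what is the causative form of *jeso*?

jesowun

Looking at the last vowel of each stem: -wun when the last vowel of the stem is a rounded vowel (*fomu*, *isatu*, *leko*); -wa when the last vowel of the stem is an unrounded vowel (*domhi*, *ana*).
*jeso*: last vowel = /o/, a rounded vowel → -wun → *jesowun*.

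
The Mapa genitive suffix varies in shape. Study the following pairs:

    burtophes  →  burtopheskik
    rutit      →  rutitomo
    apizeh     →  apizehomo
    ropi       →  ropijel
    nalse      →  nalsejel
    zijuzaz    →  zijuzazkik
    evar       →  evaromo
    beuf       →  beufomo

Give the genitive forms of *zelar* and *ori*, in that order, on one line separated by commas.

zelaromo, orijel

The alternation tracks the final sound of the stem — -kik when the stem ends in a sibilant (*burtophes*, *zijuzaz*); -omo when the stem ends in a non-sibilant consonant (*rutit*, *apizeh*, *evar*, *beuf*); -jel when the stem ends in a vowel (*ropi*, *nalse*).
The final sound of *zelar* is /r/, which is a non-sibilant consonant, so the suffix is -omo, giving *zelaromo*.
*ori* — final sound /i/ (a vowel) → -jel → *orijel*.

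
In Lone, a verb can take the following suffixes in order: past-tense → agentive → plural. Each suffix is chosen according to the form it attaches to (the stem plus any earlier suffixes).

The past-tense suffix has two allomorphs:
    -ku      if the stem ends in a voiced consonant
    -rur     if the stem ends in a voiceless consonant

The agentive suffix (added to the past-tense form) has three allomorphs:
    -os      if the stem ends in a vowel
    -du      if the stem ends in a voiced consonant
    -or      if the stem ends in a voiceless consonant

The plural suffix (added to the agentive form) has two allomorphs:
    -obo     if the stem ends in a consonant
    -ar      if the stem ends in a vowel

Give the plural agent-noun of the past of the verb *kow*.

The final consonant of *kow* is /w/, which is voiced, so the past-tense suffix is -ku, giving *kowku*.
The past-tense form *kowku*: final sound = /u/, a vowel → -os → *kowkuos*.
Since the final sound of the agentive form *kowkuos* is /s/ (a consonant), it takes -obo, giving *kowkuosobo*.

kowkuosobo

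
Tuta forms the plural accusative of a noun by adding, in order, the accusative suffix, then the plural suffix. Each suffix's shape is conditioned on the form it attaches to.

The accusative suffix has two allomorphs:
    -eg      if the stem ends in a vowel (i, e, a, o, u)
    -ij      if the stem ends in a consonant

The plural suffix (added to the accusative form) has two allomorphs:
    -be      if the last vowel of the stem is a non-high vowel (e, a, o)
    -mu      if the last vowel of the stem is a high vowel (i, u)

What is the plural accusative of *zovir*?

Since the final sound of *zovir* is /r/ (a consonant), it takes -ij, giving *zovirij*.
The accusative form *zovirij* — last vowel /i/ (a high vowel) → -mu → *zovirijmu*.

zovirijmu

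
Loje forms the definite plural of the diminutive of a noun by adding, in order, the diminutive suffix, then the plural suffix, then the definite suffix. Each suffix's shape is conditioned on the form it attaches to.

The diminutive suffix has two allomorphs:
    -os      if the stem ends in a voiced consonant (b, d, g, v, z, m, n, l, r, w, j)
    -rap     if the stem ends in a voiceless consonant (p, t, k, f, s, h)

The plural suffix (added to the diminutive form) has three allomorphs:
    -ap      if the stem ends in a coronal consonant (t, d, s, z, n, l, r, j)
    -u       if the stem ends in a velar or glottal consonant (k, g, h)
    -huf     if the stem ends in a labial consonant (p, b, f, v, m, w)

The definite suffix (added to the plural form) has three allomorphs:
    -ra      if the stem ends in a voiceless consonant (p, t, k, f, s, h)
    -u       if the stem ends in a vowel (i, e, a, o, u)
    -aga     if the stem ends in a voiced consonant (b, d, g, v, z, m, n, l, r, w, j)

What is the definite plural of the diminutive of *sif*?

sifraphufra

*sif* — final consonant /f/ (voiceless) → -rap → *sifrap*.
Since the final consonant of the diminutive form *sifrap* is /p/ (labial), it takes -huf, giving *sifraphuf*.
The plural form *sifraphuf* — final sound /f/ (a voiceless consonant) → -ra → *sifraphufra*.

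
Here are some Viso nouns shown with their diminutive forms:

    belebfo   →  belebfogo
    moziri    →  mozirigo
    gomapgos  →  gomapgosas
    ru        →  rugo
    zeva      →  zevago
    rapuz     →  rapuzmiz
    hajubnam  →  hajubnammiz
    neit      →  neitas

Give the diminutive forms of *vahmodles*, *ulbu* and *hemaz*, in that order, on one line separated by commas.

Looking at the final sound of each stem: -as when the stem ends in a voiceless consonant (*gomapgos*, *neit*); -miz when the stem ends in a voiced consonant (*rapuz*, *hajubnam*); -go when the stem ends in a vowel (*belebfo*, *moziri*, *ru*, *zeva*).
The final sound of *vahmodles* is /s/, which is a voiceless consonant, so the suffix is -as, giving *vahmodlesas*.
*ulbu*: final sound = /u/, a vowel → -go → *ulbugo*.
Since the final sound of *hemaz* is /z/ (a voiced consonant), it takes -miz, giving *hemazmiz*.

vahmodlesas, ulbugo, hemazmiz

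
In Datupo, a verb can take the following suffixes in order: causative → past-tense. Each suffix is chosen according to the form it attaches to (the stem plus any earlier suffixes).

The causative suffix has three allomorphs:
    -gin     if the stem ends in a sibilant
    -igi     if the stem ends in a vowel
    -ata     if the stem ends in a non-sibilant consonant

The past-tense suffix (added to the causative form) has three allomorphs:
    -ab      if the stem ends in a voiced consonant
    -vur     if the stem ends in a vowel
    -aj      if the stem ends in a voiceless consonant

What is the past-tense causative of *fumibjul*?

fumibjulatavur

*fumibjul*: final sound = /l/, a non-sibilant consonant → -ata → *fumibjulata*.
The final sound of the causative form *fumibjulata* is /a/, which is a vowel, so the past-tense suffix is -vur, giving *fumibjulatavur*.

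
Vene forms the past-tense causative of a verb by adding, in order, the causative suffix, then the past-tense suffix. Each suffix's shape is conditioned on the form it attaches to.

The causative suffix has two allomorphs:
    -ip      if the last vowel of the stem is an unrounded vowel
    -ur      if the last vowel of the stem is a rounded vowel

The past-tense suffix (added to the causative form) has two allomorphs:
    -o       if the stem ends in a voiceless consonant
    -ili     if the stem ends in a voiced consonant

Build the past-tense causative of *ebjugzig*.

ebjugzigipo

The last vowel of *ebjugzig* is /i/, which is an unrounded vowel, so the causative suffix is -ip, giving *ebjugzigip*.
The final consonant of the causative form *ebjugzigip* is /p/, which is voiceless, so the past-tense suffix is -o, giving *ebjugzigipo*.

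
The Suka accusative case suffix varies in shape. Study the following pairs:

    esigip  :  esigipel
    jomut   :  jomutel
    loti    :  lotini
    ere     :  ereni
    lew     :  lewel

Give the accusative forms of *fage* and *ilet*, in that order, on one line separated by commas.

fageni, iletel

The alternation tracks the final sound of the stem — -el when the stem ends in a consonant (*esigip*, *jomut*, *lew*); -ni when the stem ends in a vowel (*loti*, *ere*).
*fage*: final sound = /e/, a vowel → -ni → *fageni*.
Since the final sound of *ilet* is /t/ (a consonant), it takes -el, giving *iletel*.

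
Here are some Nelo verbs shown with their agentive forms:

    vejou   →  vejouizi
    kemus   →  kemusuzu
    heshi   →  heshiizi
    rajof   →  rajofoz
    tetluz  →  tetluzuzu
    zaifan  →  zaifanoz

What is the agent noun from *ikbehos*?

ikbehosuzu

The alternation tracks the final sound of the stem — -uzu when the stem ends in a sibilant (*kemus*, *tetluz*); -oz when the stem ends in a non-sibilant consonant (*rajof*, *zaifan*); -izi when the stem ends in a vowel (*vejou*, *heshi*).
*ikbehos* — final sound /s/ (a sibilant) → -uzu → *ikbehosuzu*.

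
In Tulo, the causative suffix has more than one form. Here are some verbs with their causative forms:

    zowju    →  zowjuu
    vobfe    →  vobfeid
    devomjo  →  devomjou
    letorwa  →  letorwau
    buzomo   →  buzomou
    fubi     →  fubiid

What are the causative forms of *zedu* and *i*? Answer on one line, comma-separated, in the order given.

The alternation tracks the last vowel of the stem — -id when the last vowel of the stem is a front vowel (*vobfe*, *fubi*); -u when the last vowel of the stem is a back vowel (*zowju*, *devomjo*, *letorwa*, *buzomo*).
The last vowel of *zedu* is /u/, which is a back vowel, so the suffix is -u, giving *zeduu*.
*i*: last vowel = /i/, a front vowel → -id → *iid*.

zeduu, iid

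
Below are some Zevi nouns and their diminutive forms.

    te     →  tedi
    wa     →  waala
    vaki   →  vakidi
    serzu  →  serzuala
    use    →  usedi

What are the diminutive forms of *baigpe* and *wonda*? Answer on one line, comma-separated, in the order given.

Looking at the last vowel of each stem: -di when the last vowel of the stem is a front vowel (*te*, *vaki*, *use*); -ala when the last vowel of the stem is a back vowel (*wa*, *serzu*).
*baigpe*: last vowel = /e/, a front vowel → -di → *baigpedi*.
The last vowel of *wonda* is /a/, which is a back vowel, so the suffix is -ala, giving *wondaala*.

baigpedi, wondaala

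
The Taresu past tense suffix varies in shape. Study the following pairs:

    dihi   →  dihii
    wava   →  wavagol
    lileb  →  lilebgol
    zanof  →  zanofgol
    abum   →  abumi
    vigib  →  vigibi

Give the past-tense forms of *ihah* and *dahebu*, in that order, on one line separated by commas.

ihahgol, dahebui

Looking at the last vowel of each stem: -i when the last vowel of the stem is a high vowel (*dihi*, *abum*, *vigib*); -gol when the last vowel of the stem is a non-high vowel (*wava*, *lileb*, *zanof*).
The last vowel of *ihah* is /a/, which is a non-high vowel, so the suffix is -gol, giving *ihahgol*.
Since the last vowel of *dahebu* is /u/ (a high vowel), it takes -i, giving *dahebui*.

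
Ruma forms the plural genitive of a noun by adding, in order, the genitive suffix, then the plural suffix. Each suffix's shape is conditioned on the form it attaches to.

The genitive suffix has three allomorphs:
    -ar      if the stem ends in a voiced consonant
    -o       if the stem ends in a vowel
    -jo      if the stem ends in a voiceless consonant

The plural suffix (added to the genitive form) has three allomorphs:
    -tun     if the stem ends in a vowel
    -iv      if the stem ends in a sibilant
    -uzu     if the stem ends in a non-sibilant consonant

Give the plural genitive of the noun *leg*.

legaruzu

*leg*: final sound = /g/, a voiced consonant → -ar → *legar*.
The final sound of the genitive form *legar* is /r/, which is a non-sibilant consonant, so the plural suffix is -uzu, giving *legaruzu*.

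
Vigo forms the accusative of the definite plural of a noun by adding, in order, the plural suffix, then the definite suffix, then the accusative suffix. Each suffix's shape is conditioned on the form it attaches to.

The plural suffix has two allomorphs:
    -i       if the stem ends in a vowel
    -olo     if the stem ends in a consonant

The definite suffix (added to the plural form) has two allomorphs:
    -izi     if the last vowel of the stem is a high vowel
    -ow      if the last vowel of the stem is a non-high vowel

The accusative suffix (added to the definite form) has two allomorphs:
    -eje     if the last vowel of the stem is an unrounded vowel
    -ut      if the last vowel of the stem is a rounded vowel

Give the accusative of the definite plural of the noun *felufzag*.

*felufzag*: final sound = /g/, a consonant → -olo → *felufzagolo*.
Since the last vowel of the plural form *felufzagolo* is /o/ (a non-high vowel), it takes -ow, giving *felufzagoloow*.
The definite form *felufzagoloow* — last vowel /o/ (a rounded vowel) → -ut → *felufzagoloowut*.

felufzagoloowut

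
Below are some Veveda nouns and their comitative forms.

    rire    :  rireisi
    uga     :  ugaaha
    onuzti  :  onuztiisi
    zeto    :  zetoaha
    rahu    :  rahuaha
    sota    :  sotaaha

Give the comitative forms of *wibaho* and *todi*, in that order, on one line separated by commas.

wibahoaha, todiisi

Looking at the last vowel of each stem: -isi when the last vowel of the stem is a front vowel (*rire*, *onuzti*); -aha when the last vowel of the stem is a back vowel (*uga*, *zeto*, *rahu*, *sota*).
*wibaho*: last vowel = /o/, a back vowel → -aha → *wibahoaha*.
The last vowel of *todi* is /i/, which is a front vowel, so the suffix is -isi, giving *todiisi*.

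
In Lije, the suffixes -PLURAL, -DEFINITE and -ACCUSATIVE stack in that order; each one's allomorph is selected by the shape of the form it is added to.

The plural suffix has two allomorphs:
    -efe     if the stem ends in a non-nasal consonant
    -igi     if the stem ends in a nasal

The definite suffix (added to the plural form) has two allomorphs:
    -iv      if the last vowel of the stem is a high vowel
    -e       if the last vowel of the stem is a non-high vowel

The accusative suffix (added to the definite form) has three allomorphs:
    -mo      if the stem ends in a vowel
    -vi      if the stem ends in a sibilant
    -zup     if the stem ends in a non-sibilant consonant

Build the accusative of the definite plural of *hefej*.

hefejefeemo

The final consonant of *hefej* is /j/, which is non-nasal, so the plural suffix is -efe, giving *hefejefe*.
The last vowel of the plural form *hefejefe* is /e/, which is a non-high vowel, so the definite suffix is -e, giving *hefejefee*.
The final sound of the definite form *hefejefee* is /e/, which is a vowel, so the accusative suffix is -mo, giving *hefejefeemo*.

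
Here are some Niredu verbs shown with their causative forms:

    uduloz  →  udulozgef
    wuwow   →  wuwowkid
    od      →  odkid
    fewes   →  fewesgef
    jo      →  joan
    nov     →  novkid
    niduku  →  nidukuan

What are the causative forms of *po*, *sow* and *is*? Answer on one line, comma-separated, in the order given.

poan, sowkid, isgef

The alternation tracks the final sound of the stem — -gef when the stem ends in a sibilant (*uduloz*, *fewes*); -kid when the stem ends in a non-sibilant consonant (*wuwow*, *od*, *nov*); -an when the stem ends in a vowel (*jo*, *niduku*).
The final sound of *po* is /o/, which is a vowel, so the suffix is -an, giving *poan*.
Since the final sound of *sow* is /w/ (a non-sibilant consonant), it takes -kid, giving *sowkid*.
The final sound of *is* is /s/, which is a sibilant, so the suffix is -gef, giving *isgef*.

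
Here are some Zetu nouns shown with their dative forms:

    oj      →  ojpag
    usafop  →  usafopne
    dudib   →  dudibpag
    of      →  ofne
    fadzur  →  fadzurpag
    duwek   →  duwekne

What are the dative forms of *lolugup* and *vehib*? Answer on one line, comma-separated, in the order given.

The alternation tracks the final consonant of the stem — -ne when the stem ends in a voiceless consonant (*usafop*, *of*, *duwek*); -pag when the stem ends in a voiced consonant (*oj*, *dudib*, *fadzur*).
Since the final consonant of *lolugup* is /p/ (voiceless), it takes -ne, giving *lolugupne*.
The final consonant of *vehib* is /b/, which is voiced, so the suffix is -pag, giving *vehibpag*.

lolugupne, vehibpag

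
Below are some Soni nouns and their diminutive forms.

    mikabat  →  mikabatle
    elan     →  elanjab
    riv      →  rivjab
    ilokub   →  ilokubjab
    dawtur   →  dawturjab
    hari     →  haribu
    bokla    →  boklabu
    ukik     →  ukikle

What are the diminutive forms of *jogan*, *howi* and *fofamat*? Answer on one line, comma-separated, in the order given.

joganjab, howibu, fofamatle

The pattern is voicing of the final sound: -le when the stem ends in a voiceless consonant (*mikabat*, *ukik*); -jab when the stem ends in a voiced consonant (*elan*, *riv*, *ilokub*, *dawtur*); -bu when the stem ends in a vowel (*hari*, *bokla*).
Since the final sound of *jogan* is /n/ (a voiced consonant), it takes -jab, giving *joganjab*.
*howi*: final sound = /i/, a vowel → -bu → *howibu*.
Since the final sound of *fofamat* is /t/ (a voiceless consonant), it takes -le, giving *fofamatle*.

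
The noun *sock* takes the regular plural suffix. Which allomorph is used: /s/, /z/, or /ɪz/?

The stem *sock* ends in a voiceless non-sibilant consonant.
The plural suffix surfaces as /ɪz/ after sibilants, /s/ after other voiceless consonants, and /z/ after other voiced sounds.
So the plural -s on *sock* is pronounced /s/.

/s/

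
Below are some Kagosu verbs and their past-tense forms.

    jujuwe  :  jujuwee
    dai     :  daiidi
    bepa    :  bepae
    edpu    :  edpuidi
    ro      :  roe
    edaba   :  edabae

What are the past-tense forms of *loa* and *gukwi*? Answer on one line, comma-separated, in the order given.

loae, gukwiidi

The suffix is conditioned by the last vowel: -idi when the last vowel of the stem is a high vowel (*dai*, *edpu*); -e when the last vowel of the stem is a non-high vowel (*jujuwe*, *bepa*, *ro*, *edaba*).
*loa*: last vowel = /a/, a non-high vowel → -e → *loae*.
The last vowel of *gukwi* is /i/, which is a high vowel, so the suffix is -idi, giving *gukwiidi*.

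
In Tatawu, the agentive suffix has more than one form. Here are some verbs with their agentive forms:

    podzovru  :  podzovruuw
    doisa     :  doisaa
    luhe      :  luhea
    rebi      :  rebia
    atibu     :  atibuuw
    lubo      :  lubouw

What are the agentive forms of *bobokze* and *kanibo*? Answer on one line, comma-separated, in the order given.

The alternation tracks the last vowel of the stem — -uw when the last vowel of the stem is a rounded vowel (*podzovru*, *atibu*, *lubo*); -a when the last vowel of the stem is an unrounded vowel (*doisa*, *luhe*, *rebi*).
The last vowel of *bobokze* is /e/, which is an unrounded vowel, so the suffix is -a, giving *bobokzea*.
*kanibo* — last vowel /o/ (a rounded vowel) → -uw → *kanibouw*.

bobokzea, kanibouw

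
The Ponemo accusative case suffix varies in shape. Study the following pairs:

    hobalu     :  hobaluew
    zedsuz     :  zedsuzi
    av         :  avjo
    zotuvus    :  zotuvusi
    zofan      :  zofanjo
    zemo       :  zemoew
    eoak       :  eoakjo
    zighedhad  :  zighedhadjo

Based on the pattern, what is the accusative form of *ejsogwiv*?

The suffix is conditioned by the final sound: -i when the stem ends in a sibilant (*zedsuz*, *zotuvus*); -jo when the stem ends in a non-sibilant consonant (*av*, *zofan*, *eoak*, *zighedhad*); -ew when the stem ends in a vowel (*hobalu*, *zemo*).
*ejsogwiv*: final sound = /v/, a non-sibilant consonant → -jo → *ejsogwivjo*.

ejsogwivjo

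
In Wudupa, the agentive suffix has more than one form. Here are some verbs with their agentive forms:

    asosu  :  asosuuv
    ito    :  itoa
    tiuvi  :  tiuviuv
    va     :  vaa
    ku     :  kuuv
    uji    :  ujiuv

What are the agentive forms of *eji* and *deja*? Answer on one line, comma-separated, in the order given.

ejiuv, dejaa

Looking at the last vowel of each stem: -uv when the last vowel of the stem is a high vowel (*asosu*, *tiuvi*, *ku*, *uji*); -a when the last vowel of the stem is a non-high vowel (*ito*, *va*).
Since the last vowel of *eji* is /i/ (a high vowel), it takes -uv, giving *ejiuv*.
*deja* — last vowel /a/ (a non-high vowel) → -a → *dejaa*.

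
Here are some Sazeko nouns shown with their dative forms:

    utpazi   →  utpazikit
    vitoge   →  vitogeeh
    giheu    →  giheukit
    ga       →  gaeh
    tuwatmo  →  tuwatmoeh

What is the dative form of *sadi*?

The suffix is conditioned by the last vowel: -kit when the last vowel of the stem is a high vowel (*utpazi*, *giheu*); -eh when the last vowel of the stem is a non-high vowel (*vitoge*, *ga*, *tuwatmo*).
*sadi* — last vowel /i/ (a high vowel) → -kit → *sadikit*.

sadikit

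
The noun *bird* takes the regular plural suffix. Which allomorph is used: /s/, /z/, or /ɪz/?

/z/

The stem *bird* ends in a voiced non-sibilant sound.
The plural suffix surfaces as /ɪz/ after sibilants, /s/ after other voiceless consonants, and /z/ after other voiced sounds.
So the plural -s on *bird* is pronounced /z/.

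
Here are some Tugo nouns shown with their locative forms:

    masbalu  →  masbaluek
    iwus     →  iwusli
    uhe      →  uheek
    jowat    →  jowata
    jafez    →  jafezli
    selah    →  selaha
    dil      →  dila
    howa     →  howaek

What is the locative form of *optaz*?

optazli

The suffix is conditioned by the final sound: -li when the stem ends in a sibilant (*iwus*, *jafez*); -a when the stem ends in a non-sibilant consonant (*jowat*, *selah*, *dil*); -ek when the stem ends in a vowel (*masbalu*, *uhe*, *howa*).
*optaz* — final sound /z/ (a sibilant) → -li → *optazli*.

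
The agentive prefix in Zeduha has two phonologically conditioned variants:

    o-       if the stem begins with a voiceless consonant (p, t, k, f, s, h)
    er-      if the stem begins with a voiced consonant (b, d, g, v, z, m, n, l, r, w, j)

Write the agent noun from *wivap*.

erwivap

*wivap* — first consonant /w/ (voiced) → er- → *erwivap*.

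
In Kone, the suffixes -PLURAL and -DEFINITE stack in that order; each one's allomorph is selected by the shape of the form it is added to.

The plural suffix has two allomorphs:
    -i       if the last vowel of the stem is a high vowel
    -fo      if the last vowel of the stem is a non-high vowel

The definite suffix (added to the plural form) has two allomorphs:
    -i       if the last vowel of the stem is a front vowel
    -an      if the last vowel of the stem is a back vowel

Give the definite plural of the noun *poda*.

*poda* — last vowel /a/ (a non-high vowel) → -fo → *podafo*.
The last vowel of the plural form *podafo* is /o/, which is a back vowel, so the definite suffix is -an, giving *podafoan*.

podafoan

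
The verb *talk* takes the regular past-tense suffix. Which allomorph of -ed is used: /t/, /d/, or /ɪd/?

/t/

The stem *talk* ends in a voiceless consonant other than /t/.
The -ed suffix is realized as /ɪd/ after /t, d/; as /t/ after other voiceless consonants; and as /d/ after other voiced sounds.
So -ed on *talk* is pronounced /t/.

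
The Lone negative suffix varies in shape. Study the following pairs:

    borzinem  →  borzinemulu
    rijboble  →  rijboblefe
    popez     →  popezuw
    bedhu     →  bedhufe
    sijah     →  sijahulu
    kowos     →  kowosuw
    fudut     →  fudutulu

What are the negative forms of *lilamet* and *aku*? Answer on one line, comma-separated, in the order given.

Looking at the final sound of each stem: -uw when the stem ends in a sibilant (*popez*, *kowos*); -ulu when the stem ends in a non-sibilant consonant (*borzinem*, *sijah*, *fudut*); -fe when the stem ends in a vowel (*rijboble*, *bedhu*).
Since the final sound of *lilamet* is /t/ (a non-sibilant consonant), it takes -ulu, giving *lilametulu*.
Since the final sound of *aku* is /u/ (a vowel), it takes -fe, giving *akufe*.

lilametulu, akufe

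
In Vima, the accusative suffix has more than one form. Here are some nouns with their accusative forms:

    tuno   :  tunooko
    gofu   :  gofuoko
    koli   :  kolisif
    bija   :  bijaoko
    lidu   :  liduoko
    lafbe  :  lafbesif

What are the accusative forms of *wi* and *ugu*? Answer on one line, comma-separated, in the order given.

The suffix is conditioned by the last vowel: -sif when the last vowel of the stem is a front vowel (*koli*, *lafbe*); -oko when the last vowel of the stem is a back vowel (*tuno*, *gofu*, *bija*, *lidu*).
The last vowel of *wi* is /i/, which is a front vowel, so the suffix is -sif, giving *wisif*.
*ugu* — last vowel /u/ (a back vowel) → -oko → *uguoko*.

wisif, uguoko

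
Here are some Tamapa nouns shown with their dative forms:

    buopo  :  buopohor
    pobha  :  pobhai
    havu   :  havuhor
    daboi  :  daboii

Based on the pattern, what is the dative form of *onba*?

The alternation tracks the last vowel of the stem — -hor when the last vowel of the stem is a rounded vowel (*buopo*, *havu*); -i when the last vowel of the stem is an unrounded vowel (*pobha*, *daboi*).
Since the last vowel of *onba* is /a/ (an unrounded vowel), it takes -i, giving *onbai*.

onbai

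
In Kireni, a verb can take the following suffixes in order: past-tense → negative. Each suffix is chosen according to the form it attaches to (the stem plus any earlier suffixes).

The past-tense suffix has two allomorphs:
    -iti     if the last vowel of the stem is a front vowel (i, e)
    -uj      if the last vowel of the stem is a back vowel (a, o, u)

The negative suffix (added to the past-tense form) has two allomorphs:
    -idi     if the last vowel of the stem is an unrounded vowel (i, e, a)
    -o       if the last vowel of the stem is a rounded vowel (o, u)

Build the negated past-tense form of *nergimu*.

nergimuujo

*nergimu*: last vowel = /u/, a back vowel → -uj → *nergimuuj*.
The past-tense form *nergimuuj* — last vowel /u/ (a rounded vowel) → -o → *nergimuujo*.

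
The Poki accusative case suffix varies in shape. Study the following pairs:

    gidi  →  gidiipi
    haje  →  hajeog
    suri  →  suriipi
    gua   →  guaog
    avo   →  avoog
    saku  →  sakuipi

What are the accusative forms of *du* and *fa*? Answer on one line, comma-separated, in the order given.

duipi, faog

The alternation tracks the last vowel of the stem — -ipi when the last vowel of the stem is a high vowel (*gidi*, *suri*, *saku*); -og when the last vowel of the stem is a non-high vowel (*haje*, *gua*, *avo*).
*du*: last vowel = /u/, a high vowel → -ipi → *duipi*.
*fa*: last vowel = /a/, a non-high vowel → -og → *faog*.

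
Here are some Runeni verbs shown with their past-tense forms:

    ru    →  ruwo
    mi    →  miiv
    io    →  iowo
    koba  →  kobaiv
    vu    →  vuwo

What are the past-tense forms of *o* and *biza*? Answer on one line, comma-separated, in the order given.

owo, bizaiv

The alternation tracks the last vowel of the stem — -wo when the last vowel of the stem is a rounded vowel (*ru*, *io*, *vu*); -iv when the last vowel of the stem is an unrounded vowel (*mi*, *koba*).
Since the last vowel of *o* is /o/ (a rounded vowel), it takes -wo, giving *owo*.
*biza*: last vowel = /a/, an unrounded vowel → -iv → *bizaiv*.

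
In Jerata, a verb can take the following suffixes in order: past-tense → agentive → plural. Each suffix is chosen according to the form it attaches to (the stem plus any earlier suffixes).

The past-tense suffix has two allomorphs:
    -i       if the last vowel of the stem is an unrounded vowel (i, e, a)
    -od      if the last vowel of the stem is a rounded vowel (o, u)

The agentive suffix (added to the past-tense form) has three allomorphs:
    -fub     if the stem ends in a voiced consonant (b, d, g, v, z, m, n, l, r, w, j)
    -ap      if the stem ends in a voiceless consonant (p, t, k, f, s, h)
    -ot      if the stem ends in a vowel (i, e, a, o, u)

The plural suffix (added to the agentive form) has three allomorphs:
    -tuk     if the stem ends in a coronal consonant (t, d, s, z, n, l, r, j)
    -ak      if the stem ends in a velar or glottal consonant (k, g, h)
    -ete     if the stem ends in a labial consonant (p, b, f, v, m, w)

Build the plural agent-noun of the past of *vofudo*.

vofudoodfubete

*vofudo*: last vowel = /o/, a rounded vowel → -od → *vofudood*.
The past-tense form *vofudood*: final sound = /d/, a voiced consonant → -fub → *vofudoodfub*.
The final consonant of the agentive form *vofudoodfub* is /b/, which is labial, so the plural suffix is -ete, giving *vofudoodfubete*.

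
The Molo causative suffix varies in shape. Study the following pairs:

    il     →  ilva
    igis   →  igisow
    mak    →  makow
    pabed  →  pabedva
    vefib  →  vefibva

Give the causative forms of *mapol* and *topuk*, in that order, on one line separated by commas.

The alternation tracks the final consonant of the stem — -ow when the stem ends in a voiceless consonant (*igis*, *mak*); -va when the stem ends in a voiced consonant (*il*, *pabed*, *vefib*).
*mapol*: final consonant = /l/, voiced → -va → *mapolva*.
*topuk*: final consonant = /k/, voiceless → -ow → *topukow*.

mapolva, topukow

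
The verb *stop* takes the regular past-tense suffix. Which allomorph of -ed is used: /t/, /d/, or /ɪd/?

The stem *stop* ends in a voiceless consonant other than /t/.
The -ed suffix is realized as /ɪd/ after /t, d/; as /t/ after other voiceless consonants; and as /d/ after other voiced sounds.
So -ed on *stop* is pronounced /t/.

/t/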